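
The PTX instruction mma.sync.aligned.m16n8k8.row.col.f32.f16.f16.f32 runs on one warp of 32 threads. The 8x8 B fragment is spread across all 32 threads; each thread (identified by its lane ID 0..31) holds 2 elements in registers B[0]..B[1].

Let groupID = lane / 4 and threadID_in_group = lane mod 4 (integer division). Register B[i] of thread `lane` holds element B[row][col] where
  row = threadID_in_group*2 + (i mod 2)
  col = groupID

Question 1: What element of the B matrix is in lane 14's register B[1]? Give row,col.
5,3

L=14->gid=14>>2=3, tid=14&3=2
[1]->row 2·2+1=5  col gid=3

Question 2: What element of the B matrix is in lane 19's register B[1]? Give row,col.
19: gid=4,tid=3
[1] (3*2+1,4) = (7,4)

7,4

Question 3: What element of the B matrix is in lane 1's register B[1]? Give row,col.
3,0

lane 1→1/4=0, 1 mod 4=1
i=1  r:2·1+1→3  c:0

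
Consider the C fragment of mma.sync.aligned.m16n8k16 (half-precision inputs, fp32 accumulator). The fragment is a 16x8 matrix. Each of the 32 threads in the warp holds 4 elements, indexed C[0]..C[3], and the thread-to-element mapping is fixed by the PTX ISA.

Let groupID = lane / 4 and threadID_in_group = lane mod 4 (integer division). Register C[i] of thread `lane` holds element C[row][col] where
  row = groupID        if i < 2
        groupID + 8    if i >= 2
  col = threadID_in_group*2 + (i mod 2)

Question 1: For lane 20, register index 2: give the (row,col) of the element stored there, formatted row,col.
lane 20: gid=5 (20/4), tid=0 (20%4)
i=2: r=5+8=13, c=0*2+0=0

13,0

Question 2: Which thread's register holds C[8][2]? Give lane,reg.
1,2

r: 8->gid=0,r8=1  c: 2->tid=1,i&1=0
L=0*4+1=1  i=1*2+0=2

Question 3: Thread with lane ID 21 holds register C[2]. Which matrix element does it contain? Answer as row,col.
13,2

lane 21→21/4=5, 21 mod 4=1
i=2  r:5+8→13  c:2·1+0→2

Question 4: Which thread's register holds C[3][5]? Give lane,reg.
14,1

r: 3->gid=3,r8=0  c: 5->tid=2,i&1=1
L=3*4+2=14  i=0*2+1=1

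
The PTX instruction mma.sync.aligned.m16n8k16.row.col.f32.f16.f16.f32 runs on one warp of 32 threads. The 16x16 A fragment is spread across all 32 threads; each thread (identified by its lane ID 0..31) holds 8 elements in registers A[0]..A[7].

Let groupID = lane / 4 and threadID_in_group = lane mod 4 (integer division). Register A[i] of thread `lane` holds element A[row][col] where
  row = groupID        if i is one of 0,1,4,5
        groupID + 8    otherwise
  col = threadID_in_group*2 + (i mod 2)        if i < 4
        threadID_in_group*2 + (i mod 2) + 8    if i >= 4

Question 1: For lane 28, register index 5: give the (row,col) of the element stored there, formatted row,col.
7,9

28: grp=7,tig=0
[5] (7+0,0*2+1+8) = (7,9)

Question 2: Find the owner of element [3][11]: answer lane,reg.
13,5

r=3→G=3,rhi=0  c=11→chi=1,T=1,p=1
L=3*4+1=13  i=1*4+0*2+1=5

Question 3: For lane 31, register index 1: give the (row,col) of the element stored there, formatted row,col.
lane 31⇒31/4=7, 31 mod 4=3
i=1  r:7+0⇒7  c:2·3+1+0⇒7

7,7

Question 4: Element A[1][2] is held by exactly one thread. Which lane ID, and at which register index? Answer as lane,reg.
r=1->g=1,rb=0  c=2->cb=0,t=1,b0=0
L=1*4+1=5  i=0*4+0*2+0=0

5,0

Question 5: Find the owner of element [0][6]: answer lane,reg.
3,0

r=0→G=0,rhi=0  c=6→chi=0,T=3,p=0
L=0*4+3=3  i=0*4+0*2+0=0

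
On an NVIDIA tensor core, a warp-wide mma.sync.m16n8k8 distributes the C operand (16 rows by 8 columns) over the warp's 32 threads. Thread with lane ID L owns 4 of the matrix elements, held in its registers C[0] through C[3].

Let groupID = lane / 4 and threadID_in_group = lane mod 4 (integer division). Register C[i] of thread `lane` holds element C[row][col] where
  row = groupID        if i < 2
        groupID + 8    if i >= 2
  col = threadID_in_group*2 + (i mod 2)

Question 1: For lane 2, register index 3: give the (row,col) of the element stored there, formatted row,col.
lane 2: gr=0 (2/4), th=2 (2%4)
i=3: r=0+8=8, c=2*2+1=5

8,5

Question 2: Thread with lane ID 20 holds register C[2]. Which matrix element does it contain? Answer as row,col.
lane 20: g=5 (20/4), t=0 (20%4)
i=2: r=5+8=13, c=0*2+0=0

13,0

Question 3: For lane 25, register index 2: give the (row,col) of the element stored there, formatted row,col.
14,2

25: gr=6,th=1
[2] (6+8,1*2+0) = (14,2)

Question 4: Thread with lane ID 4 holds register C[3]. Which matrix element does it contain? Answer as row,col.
9,1

lane 4->4/4=1, 4 mod 4=0
i=3  r:1+8->9  c:2·0+1->1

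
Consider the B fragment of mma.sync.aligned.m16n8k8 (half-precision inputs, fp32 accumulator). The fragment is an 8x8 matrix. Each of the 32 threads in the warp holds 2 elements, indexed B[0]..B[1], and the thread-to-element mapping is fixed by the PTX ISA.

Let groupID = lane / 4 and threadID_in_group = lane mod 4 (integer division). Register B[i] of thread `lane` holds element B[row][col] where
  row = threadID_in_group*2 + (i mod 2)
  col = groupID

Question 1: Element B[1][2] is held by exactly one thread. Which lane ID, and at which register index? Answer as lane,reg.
8,1

c=2⇒gr=2  r=1⇒th=0,odd=1
L=2*4+0=8  i=1=1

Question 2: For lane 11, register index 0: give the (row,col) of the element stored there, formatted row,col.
6,2

lane 11=>11/4=2, 11 mod 4=3
i=0  r:2·3+0=>6  c:2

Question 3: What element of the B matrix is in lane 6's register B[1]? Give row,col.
5,1

L=6⇒gr=6>>2=1, th=6&3=2
[1]⇒row 2·2+1=5  col gr=1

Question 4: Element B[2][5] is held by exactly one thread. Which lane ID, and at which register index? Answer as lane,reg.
c=5→G=5  r=2→T=1,p=0
L=5*4+1=21  i=0=0

21,0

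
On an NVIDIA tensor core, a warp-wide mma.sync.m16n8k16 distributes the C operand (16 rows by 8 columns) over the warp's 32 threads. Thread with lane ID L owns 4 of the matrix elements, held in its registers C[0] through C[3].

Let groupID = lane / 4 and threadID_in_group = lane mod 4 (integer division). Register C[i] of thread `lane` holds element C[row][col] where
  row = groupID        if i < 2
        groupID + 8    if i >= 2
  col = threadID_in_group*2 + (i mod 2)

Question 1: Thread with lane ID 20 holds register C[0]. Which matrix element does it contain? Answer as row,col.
5,0

20: g=5,t=0
[0] (5+0,0*2+0) = (5,0)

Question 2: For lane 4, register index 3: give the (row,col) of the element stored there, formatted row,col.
9,1

L=4=>grp=4>>2=1, tig=4&3=0
[3]=>row 1+8=9  col 0·2+1=1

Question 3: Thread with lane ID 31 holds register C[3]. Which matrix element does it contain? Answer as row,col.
15,7

lane 31->31/4=7, 31 mod 4=3
i=3  r:7+8->15  c:2·3+1->7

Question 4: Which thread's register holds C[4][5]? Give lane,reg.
r:4=>grp=4,rB=0  c:5=>tig=2,lo=1
L=4*4+2=18  i=0*2+1=1

18,1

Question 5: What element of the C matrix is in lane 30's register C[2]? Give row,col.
15,4

lane 30->30/4=7, 30 mod 4=2
i=2  r:7+8->15  c:2·2+0->4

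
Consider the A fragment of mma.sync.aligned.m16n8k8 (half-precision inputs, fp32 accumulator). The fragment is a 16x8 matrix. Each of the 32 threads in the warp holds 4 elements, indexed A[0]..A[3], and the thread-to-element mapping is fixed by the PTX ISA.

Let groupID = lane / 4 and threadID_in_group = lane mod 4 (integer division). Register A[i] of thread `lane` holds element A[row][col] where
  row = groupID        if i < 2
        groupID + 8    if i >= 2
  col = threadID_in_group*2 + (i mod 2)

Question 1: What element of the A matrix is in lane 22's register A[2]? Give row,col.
lane 22: grp=5 (22/4), tig=2 (22%4)
i=2: r=5+8=13, c=2*2+0=4

13,4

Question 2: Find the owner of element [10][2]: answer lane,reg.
r=10→G=2,rhi=1  c=2→T=1,p=0
L=2*4+1=9  i=1*2+0=2

9,2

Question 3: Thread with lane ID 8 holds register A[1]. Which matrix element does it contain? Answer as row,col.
lane 8=>8/4=2, 8 mod 4=0
i=1  r:2+0=>2  c:2·0+1=>1

2,1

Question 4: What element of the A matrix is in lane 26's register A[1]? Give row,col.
lane 26=>26/4=6, 26 mod 4=2
i=1  r:6+0=>6  c:2·2+1=>5

6,5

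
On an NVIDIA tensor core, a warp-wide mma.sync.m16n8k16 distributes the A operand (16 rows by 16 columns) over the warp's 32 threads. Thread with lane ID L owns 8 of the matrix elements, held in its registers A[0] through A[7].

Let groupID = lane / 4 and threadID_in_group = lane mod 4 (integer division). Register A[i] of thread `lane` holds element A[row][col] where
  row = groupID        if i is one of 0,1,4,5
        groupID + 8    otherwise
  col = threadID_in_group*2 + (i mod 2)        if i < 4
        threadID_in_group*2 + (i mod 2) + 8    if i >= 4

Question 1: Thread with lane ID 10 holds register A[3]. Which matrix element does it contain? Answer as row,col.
lane 10→10/4=2, 10 mod 4=2
i=3  r:2+8→10  c:2·2+1+0→5

10,5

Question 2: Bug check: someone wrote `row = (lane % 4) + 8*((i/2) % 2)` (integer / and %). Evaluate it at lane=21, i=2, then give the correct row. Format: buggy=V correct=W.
`(lane % 4) + 8*((i/2) % 2)`[21,2]⇒9
L=21⇒gr=21>>2=5, th=21&3=1
[2]⇒row 5+8=13  col 1·2+0+0=2
row: 9 vs 13

buggy=9 correct=13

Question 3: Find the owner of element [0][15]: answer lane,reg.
3,5

r: 0->gid=0,r8=0  c: 15->c8=1,tid=3,i&1=1
L=0*4+3=3  i=1*4+0*2+1=5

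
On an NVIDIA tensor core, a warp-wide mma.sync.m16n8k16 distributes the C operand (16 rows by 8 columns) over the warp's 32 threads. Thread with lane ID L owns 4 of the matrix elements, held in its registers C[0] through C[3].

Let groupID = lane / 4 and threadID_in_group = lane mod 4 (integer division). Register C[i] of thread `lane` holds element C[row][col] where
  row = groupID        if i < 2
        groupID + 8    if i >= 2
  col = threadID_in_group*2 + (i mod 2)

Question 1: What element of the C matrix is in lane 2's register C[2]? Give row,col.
L=2→G=2>>2=0, T=2&3=2
[2]→row 0+8=8  col 2·2+0=4

8,4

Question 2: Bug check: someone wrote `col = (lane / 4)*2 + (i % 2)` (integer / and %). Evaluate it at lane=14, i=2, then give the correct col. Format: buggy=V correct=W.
buggy=6 correct=4

`(lane / 4)*2 + (i % 2)`[14,2]->6
lane 14->14/4=3, 14 mod 4=2
i=2  r:3+8->11  c:2·2+0->4
col: 6 vs 4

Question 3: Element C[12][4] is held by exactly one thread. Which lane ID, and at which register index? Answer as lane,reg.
r=12→G=4,rhi=1  c=4→T=2,p=0
L=4*4+2=18  i=1*2+0=2

18,2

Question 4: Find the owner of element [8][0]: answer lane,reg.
r: 8->gid=0,r8=1  c: 0->tid=0,i&1=0
L=0*4+0=0  i=1*2+0=2

0,2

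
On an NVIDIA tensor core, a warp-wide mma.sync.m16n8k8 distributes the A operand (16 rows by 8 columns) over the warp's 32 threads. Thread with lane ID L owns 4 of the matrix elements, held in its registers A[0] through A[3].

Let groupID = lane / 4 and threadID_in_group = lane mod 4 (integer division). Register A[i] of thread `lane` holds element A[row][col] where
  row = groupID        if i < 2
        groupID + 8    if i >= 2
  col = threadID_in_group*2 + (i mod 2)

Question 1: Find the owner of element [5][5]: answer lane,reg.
22,1

r:5=>grp=5,rB=0  c:5=>tig=2,lo=1
L=5*4+2=22  i=0*2+1=1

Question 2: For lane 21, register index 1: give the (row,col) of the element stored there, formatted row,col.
21: G=5,T=1
[1] (5+0,1*2+1) = (5,3)

5,3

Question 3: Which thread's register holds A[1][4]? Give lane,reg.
r=1→G=1,rhi=0  c=4→T=2,p=0
L=1*4+2=6  i=0*2+0=0

6,0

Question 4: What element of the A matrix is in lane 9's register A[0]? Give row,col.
2,2

lane 9: g=2 (9/4), t=1 (9%4)
i=0: r=2+0=2, c=1*2+0=2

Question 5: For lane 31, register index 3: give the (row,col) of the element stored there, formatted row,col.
31: G=7,T=3
[3] (7+8,3*2+1) = (15,7)

15,7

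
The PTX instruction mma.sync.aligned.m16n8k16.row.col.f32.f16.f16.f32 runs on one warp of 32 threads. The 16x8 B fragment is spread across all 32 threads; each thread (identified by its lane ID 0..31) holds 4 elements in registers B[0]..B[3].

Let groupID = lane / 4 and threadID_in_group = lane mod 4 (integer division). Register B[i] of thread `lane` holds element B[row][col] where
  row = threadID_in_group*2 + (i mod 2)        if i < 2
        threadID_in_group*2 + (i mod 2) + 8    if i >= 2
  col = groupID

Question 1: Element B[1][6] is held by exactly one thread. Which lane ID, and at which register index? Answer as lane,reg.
24,1

c=6->g=6  r=1->rb=0,t=0,b0=1
L=6*4+0=24  i=0*2+1=1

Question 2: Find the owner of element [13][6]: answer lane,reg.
26,3

c=6⇒gr=6  r=13⇒Rb=1,th=2,odd=1
L=6*4+2=26  i=1*2+1=3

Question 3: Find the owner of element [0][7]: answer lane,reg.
c=7→G=7  r=0→rhi=0,T=0,p=0
L=7*4+0=28  i=0*2+0=0

28,0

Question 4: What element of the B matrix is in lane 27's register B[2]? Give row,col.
14,6

L=27→G=27>>2=6, T=27&3=3
[2]→row 3·2+0+8=14  col G=6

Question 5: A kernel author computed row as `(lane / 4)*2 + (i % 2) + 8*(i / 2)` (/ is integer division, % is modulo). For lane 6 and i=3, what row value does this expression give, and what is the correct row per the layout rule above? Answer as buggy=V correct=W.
`(lane / 4)*2 + (i % 2) + 8*(i / 2)`[6,3]→11
lane 6: G=1 (6/4), T=2 (6%4)
i=3: r=2*2+1+8=13, c=G=1
row: 11 vs 13

buggy=11 correct=13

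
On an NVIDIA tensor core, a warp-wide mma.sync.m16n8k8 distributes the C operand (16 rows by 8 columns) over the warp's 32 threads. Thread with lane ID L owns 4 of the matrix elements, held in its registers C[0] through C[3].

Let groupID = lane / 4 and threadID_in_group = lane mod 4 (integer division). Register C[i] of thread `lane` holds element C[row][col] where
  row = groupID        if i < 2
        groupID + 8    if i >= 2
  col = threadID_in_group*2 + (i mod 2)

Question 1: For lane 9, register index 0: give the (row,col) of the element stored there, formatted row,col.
9: g=2,t=1
[0] (2+0,1*2+0) = (2,2)

2,2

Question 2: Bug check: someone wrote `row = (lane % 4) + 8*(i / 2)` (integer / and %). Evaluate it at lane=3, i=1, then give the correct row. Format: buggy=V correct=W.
`(lane % 4) + 8*(i / 2)`[3,1]=>3
3: grp=0,tig=3
[1] (0+0,3*2+1) = (0,7)
row: 3 vs 0

buggy=3 correct=0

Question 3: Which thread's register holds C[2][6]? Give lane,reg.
r=2->g=2,rb=0  c=6->t=3,b0=0
L=2*4+3=11  i=0*2+0=0

11,0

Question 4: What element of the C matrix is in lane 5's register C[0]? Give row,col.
lane 5: gr=1 (5/4), th=1 (5%4)
i=0: r=1+0=1, c=1*2+0=2

1,2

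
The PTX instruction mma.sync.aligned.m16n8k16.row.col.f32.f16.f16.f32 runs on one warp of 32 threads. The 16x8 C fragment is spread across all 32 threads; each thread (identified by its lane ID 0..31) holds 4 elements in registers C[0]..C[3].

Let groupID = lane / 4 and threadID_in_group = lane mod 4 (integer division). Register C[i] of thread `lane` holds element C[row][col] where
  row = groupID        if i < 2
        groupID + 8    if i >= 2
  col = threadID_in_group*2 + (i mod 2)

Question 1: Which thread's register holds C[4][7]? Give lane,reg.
r=4->g=4,rb=0  c=7->t=3,b0=1
L=4*4+3=19  i=0*2+1=1

19,1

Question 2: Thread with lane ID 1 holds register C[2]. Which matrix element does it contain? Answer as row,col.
8,2

L=1=>grp=1>>2=0, tig=1&3=1
[2]=>row 0+8=8  col 1·2+0=2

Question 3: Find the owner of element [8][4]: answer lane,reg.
r:8=>grp=0,rB=1  c:4=>tig=2,lo=0
L=0*4+2=2  i=1*2+0=2

2,2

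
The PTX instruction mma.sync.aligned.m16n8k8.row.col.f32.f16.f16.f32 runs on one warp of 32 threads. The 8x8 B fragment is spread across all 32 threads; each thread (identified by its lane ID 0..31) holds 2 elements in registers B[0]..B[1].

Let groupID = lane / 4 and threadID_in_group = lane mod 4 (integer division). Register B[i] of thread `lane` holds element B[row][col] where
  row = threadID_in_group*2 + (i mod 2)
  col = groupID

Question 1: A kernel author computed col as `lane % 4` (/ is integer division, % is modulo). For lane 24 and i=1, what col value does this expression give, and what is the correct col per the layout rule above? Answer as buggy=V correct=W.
buggy=0 correct=6

`lane % 4`[24,1]->0
lane 24: gid=6 (24/4), tid=0 (24%4)
i=1: r=0*2+1=1, c=gid=6
col: 0 vs 6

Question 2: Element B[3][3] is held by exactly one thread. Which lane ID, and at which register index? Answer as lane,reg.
c=3->g=3  r=3->t=1,b0=1
L=3*4+1=13  i=1=1

13,1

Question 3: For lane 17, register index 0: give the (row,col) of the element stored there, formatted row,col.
L=17->gid=17>>2=4, tid=17&3=1
[0]->row 1·2+0=2  col gid=4

2,4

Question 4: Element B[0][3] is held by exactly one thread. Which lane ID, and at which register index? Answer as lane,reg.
c=3⇒gr=3  r=0⇒th=0,odd=0
L=3*4+0=12  i=0=0

12,0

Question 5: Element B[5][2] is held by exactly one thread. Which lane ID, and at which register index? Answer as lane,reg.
10,1

c=2→G=2  r=5→T=2,p=1
L=2*4+2=10  i=1=1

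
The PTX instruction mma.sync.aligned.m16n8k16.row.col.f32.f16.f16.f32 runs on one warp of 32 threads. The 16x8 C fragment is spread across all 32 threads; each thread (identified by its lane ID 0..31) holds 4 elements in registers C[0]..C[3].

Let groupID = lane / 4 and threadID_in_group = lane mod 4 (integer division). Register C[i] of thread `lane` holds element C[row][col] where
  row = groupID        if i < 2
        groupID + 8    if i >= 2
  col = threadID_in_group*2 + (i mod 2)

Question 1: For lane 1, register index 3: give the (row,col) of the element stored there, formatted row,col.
8,3

lane 1->1/4=0, 1 mod 4=1
i=3  r:0+8->8  c:2·1+1->3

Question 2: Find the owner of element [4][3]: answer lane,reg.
17,1

r=4→G=4,rhi=0  c=3→T=1,p=1
L=4*4+1=17  i=0*2+1=1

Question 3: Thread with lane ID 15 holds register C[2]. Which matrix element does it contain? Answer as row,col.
lane 15: grp=3 (15/4), tig=3 (15%4)
i=2: r=3+8=11, c=3*2+0=6

11,6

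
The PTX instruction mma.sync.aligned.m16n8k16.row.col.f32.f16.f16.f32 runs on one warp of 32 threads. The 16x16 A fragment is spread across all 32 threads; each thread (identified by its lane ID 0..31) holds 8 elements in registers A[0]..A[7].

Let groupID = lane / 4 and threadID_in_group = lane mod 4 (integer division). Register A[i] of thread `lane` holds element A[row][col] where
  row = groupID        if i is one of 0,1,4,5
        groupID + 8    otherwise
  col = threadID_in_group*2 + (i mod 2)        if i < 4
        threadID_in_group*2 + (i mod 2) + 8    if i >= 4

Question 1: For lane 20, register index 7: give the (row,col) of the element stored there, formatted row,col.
20: g=5,t=0
[7] (5+8,0*2+1+8) = (13,9)

13,9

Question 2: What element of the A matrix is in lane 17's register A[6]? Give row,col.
lane 17: grp=4 (17/4), tig=1 (17%4)
i=6: r=4+8=12, c=1*2+0+8=10

12,10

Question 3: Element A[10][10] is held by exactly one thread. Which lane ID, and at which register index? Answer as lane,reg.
r=10→G=2,rhi=1  c=10→chi=1,T=1,p=0
L=2*4+1=9  i=1*4+1*2+0=6

9,6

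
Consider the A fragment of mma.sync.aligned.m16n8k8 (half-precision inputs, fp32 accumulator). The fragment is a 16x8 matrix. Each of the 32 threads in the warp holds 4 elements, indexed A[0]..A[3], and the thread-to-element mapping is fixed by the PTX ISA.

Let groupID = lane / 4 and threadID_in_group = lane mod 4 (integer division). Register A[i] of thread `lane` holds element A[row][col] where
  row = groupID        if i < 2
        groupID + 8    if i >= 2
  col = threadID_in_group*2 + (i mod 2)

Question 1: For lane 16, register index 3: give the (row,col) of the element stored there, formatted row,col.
12,1

16: g=4,t=0
[3] (4+8,0*2+1) = (12,1)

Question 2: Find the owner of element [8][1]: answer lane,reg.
0,3

r: 8->gid=0,r8=1  c: 1->tid=0,i&1=1
L=0*4+0=0  i=1*2+1=3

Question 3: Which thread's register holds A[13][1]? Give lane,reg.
20,3

r:13=>grp=5,rB=1  c:1=>tig=0,lo=1
L=5*4+0=20  i=1*2+1=3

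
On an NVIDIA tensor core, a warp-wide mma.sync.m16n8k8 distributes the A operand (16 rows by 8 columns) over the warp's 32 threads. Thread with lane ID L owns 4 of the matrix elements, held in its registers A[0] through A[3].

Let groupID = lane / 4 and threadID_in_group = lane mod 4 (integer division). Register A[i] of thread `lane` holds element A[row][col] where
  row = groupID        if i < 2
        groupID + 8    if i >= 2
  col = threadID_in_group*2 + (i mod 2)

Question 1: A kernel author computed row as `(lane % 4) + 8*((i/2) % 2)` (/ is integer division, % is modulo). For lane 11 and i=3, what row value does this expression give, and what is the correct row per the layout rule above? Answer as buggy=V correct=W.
buggy=11 correct=10

`(lane % 4) + 8*((i/2) % 2)`[11,3]->11
lane 11->11/4=2, 11 mod 4=3
i=3  r:2+8->10  c:2·3+1->7
row: 11 vs 10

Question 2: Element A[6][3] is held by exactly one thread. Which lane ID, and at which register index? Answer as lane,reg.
25,1

r=6->g=6,rb=0  c=3->t=1,b0=1
L=6*4+1=25  i=0*2+1=1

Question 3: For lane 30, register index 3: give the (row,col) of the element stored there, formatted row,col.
15,5

lane 30: G=7 (30/4), T=2 (30%4)
i=3: r=7+8=15, c=2*2+1=5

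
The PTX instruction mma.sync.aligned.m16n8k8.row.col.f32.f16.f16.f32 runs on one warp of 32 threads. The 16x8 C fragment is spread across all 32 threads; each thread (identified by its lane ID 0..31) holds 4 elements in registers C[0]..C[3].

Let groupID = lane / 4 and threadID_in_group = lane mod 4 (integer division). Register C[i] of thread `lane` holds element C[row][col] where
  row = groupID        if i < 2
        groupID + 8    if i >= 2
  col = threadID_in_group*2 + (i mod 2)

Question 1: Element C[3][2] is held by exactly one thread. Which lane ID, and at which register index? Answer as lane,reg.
r=3→G=3,rhi=0  c=2→T=1,p=0
L=3*4+1=13  i=0*2+0=0

13,0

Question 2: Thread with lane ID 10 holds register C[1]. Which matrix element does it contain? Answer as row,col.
lane 10->10/4=2, 10 mod 4=2
i=1  r:2+0->2  c:2·2+1->5

2,5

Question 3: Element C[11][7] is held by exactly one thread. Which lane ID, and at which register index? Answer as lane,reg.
15,3

r=11->g=3,rb=1  c=7->t=3,b0=1
L=3*4+3=15  i=1*2+1=3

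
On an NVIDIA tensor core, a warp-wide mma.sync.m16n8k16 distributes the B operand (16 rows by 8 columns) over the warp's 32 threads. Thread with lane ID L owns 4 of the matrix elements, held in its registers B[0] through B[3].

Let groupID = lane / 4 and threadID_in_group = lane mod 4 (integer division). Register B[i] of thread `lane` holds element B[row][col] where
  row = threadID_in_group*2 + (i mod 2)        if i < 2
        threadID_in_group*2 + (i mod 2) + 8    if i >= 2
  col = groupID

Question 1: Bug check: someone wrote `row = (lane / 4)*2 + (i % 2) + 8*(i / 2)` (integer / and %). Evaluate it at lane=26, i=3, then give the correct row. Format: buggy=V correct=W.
`(lane / 4)*2 + (i % 2) + 8*(i / 2)`[26,3]->21
26: g=6,t=2
[3] (2*2+1+8,6) = (13,6)
row: 21 vs 13

buggy=21 correct=13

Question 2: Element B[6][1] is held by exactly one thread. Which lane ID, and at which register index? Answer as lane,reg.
c:1=>grp=1  r:6=>rB=0,tig=3,lo=0
L=1*4+3=7  i=0*2+0=0

7,0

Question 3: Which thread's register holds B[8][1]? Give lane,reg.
4,2

c=1->g=1  r=8->rb=1,t=0,b0=0
L=1*4+0=4  i=1*2+0=2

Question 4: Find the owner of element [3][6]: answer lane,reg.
25,1

c=6⇒gr=6  r=3⇒Rb=0,th=1,odd=1
L=6*4+1=25  i=0*2+1=1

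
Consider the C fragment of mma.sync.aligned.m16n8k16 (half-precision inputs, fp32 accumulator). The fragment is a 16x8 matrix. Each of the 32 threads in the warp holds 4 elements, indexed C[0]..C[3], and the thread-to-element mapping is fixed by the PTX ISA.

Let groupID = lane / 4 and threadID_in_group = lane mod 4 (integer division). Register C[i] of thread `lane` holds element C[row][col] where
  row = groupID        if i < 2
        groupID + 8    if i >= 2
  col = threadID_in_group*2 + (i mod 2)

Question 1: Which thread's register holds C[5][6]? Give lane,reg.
r=5→G=5,rhi=0  c=6→T=3,p=0
L=5*4+3=23  i=0*2+0=0

23,0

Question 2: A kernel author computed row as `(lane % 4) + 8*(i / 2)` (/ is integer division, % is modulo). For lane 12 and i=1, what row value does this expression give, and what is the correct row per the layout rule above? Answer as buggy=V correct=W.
buggy=0 correct=3

`(lane % 4) + 8*(i / 2)`[12,1]=>0
12: grp=3,tig=0
[1] (3+0,0*2+1) = (3,1)
row: 0 vs 3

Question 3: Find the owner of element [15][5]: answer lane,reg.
30,3

r=15->g=7,rb=1  c=5->t=2,b0=1
L=7*4+2=30  i=1*2+1=3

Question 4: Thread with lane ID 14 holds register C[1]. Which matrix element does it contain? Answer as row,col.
lane 14=>14/4=3, 14 mod 4=2
i=1  r:3+0=>3  c:2·2+1=>5

3,5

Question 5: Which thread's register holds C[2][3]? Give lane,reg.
9,1

r=2→G=2,rhi=0  c=3→T=1,p=1
L=2*4+1=9  i=0*2+1=1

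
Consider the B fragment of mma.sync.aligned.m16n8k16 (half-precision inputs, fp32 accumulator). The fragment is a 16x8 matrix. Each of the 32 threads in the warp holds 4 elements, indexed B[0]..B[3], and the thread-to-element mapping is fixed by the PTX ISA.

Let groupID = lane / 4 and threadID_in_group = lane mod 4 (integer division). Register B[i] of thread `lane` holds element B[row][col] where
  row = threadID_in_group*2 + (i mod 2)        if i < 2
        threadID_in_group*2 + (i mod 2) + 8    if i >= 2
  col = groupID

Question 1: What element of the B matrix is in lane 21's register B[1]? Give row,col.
3,5

lane 21⇒21/4=5, 21 mod 4=1
i=1  r:2·1+1+0⇒3  c:5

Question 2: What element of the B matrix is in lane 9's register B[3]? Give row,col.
11,2

lane 9: g=2 (9/4), t=1 (9%4)
i=3: r=1*2+1+8=11, c=g=2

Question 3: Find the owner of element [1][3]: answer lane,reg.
c: 3->gid=3  r: 1->r8=0,tid=0,i&1=1
L=3*4+0=12  i=0*2+1=1

12,1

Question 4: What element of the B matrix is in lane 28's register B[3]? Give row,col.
lane 28: g=7 (28/4), t=0 (28%4)
i=3: r=0*2+1+8=9, c=g=7

9,7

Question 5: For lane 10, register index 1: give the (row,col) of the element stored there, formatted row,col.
5,2

lane 10->10/4=2, 10 mod 4=2
i=1  r:2·2+1+0->5  c:2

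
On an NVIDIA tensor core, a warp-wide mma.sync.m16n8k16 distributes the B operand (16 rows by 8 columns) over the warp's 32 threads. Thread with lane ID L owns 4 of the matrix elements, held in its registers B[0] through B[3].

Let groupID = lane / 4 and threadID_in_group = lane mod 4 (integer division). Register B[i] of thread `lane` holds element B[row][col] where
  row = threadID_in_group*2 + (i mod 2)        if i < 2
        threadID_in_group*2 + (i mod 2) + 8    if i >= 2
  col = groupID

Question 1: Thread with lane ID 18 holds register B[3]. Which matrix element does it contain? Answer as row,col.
13,4

lane 18: g=4 (18/4), t=2 (18%4)
i=3: r=2*2+1+8=13, c=g=4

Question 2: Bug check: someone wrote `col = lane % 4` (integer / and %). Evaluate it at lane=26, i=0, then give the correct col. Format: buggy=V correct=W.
buggy=2 correct=6

`lane % 4`[26,0]→2
L=26→G=26>>2=6, T=26&3=2
[0]→row 2·2+0+0=4  col G=6
col: 2 vs 6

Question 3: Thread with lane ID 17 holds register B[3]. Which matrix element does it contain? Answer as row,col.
17: g=4,t=1
[3] (1*2+1+8,4) = (11,4)

11,4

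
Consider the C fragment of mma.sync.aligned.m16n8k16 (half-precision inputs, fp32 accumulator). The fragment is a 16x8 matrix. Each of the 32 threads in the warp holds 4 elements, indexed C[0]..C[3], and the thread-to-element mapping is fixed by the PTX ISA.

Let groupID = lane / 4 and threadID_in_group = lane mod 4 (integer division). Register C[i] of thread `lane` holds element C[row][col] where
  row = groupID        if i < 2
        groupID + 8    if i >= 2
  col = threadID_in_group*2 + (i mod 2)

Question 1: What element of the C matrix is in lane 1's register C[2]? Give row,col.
lane 1: gid=0 (1/4), tid=1 (1%4)
i=2: r=0+8=8, c=1*2+0=2

8,2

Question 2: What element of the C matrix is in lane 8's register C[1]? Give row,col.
2,1

lane 8→8/4=2, 8 mod 4=0
i=1  r:2+0→2  c:2·0+1→1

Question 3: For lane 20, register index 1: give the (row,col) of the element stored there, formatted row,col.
5,1

L=20⇒gr=20>>2=5, th=20&3=0
[1]⇒row 5+0=5  col 0·2+1=1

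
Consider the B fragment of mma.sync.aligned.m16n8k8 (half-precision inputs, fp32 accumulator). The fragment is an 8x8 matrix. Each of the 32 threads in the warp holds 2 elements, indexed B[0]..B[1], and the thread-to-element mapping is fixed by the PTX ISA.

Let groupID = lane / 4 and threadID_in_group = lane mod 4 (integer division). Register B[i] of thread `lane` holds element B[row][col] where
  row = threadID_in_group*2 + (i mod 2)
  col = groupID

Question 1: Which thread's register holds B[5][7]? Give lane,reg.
30,1

c: 7->gid=7  r: 5->tid=2,i&1=1
L=7*4+2=30  i=1=1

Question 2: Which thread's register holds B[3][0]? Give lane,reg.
c=0->g=0  r=3->t=1,b0=1
L=0*4+1=1  i=1=1

1,1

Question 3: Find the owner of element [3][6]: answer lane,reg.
25,1

c: 6->gid=6  r: 3->tid=1,i&1=1
L=6*4+1=25  i=1=1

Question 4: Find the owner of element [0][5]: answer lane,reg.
20,0

c:5=>grp=5  r:0=>tig=0,lo=0
L=5*4+0=20  i=0=0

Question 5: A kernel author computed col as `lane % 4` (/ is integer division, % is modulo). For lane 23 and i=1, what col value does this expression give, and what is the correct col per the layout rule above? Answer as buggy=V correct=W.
buggy=3 correct=5

`lane % 4`[23,1]=>3
L=23=>grp=23>>2=5, tig=23&3=3
[1]=>row 3·2+1=7  col grp=5
col: 3 vs 5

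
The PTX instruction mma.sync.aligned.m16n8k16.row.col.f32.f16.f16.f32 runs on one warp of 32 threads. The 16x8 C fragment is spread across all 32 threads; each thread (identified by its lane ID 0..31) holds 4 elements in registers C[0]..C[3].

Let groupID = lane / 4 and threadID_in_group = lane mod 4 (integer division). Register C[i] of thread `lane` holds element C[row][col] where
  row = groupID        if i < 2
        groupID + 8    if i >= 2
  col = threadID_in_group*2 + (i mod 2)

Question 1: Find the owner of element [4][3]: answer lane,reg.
17,1

r:4=>grp=4,rB=0  c:3=>tig=1,lo=1
L=4*4+1=17  i=0*2+1=1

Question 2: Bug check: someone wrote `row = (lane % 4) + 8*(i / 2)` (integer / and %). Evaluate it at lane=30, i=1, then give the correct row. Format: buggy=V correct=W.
`(lane % 4) + 8*(i / 2)`[30,1]->2
30: gid=7,tid=2
[1] (7+0,2*2+1) = (7,5)
row: 2 vs 7

buggy=2 correct=7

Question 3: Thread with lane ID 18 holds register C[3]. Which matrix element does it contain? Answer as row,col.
12,5

lane 18->18/4=4, 18 mod 4=2
i=3  r:4+8->12  c:2·2+1->5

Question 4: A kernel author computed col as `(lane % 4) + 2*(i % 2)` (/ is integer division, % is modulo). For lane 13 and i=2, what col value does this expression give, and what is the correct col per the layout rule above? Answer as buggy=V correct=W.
`(lane % 4) + 2*(i % 2)`[13,2]->1
L=13->gid=13>>2=3, tid=13&3=1
[2]->row 3+8=11  col 1·2+0=2
col: 1 vs 2

buggy=1 correct=2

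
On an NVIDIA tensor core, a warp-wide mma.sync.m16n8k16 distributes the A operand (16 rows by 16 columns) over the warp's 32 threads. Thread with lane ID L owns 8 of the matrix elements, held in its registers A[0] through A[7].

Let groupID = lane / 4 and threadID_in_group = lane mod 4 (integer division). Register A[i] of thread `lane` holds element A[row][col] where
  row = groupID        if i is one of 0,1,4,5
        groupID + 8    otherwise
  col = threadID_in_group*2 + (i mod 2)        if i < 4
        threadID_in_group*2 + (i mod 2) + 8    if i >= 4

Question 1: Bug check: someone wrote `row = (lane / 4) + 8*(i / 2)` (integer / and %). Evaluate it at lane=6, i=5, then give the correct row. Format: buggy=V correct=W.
`(lane / 4) + 8*(i / 2)`[6,5]=>17
L=6=>grp=6>>2=1, tig=6&3=2
[5]=>row 1+0=1  col 2·2+1+8=13
row: 17 vs 1

buggy=17 correct=1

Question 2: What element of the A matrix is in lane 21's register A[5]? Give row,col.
5,11

L=21->gid=21>>2=5, tid=21&3=1
[5]->row 5+0=5  col 1·2+1+8=11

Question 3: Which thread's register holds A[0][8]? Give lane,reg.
r:0=>grp=0,rB=0  c:8=>cB=1,tig=0,lo=0
L=0*4+0=0  i=1*4+0*2+0=4

0,4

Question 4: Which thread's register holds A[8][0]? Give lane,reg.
0,2

r=8⇒gr=0,Rb=1  c=0⇒Cb=0,th=0,odd=0
L=0*4+0=0  i=0*4+1*2+0=2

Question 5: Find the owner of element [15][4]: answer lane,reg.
30,2

r=15->g=7,rb=1  c=4->cb=0,t=2,b0=0
L=7*4+2=30  i=0*4+1*2+0=2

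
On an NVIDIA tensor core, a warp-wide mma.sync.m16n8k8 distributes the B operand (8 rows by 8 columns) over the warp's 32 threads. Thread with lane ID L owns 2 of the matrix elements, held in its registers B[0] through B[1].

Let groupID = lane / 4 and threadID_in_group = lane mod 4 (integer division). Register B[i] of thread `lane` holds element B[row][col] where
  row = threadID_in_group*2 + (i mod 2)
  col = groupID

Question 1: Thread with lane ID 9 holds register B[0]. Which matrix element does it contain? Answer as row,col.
2,2

L=9->g=9>>2=2, t=9&3=1
[0]->row 1·2+0=2  col g=2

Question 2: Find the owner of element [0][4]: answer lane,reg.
c:4=>grp=4  r:0=>tig=0,lo=0
L=4*4+0=16  i=0=0

16,0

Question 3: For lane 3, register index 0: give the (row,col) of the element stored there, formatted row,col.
6,0

3: grp=0,tig=3
[0] (3*2+0,0) = (6,0)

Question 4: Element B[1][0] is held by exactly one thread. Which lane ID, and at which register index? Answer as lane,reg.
c:0=>grp=0  r:1=>tig=0,lo=1
L=0*4+0=0  i=1=1

0,1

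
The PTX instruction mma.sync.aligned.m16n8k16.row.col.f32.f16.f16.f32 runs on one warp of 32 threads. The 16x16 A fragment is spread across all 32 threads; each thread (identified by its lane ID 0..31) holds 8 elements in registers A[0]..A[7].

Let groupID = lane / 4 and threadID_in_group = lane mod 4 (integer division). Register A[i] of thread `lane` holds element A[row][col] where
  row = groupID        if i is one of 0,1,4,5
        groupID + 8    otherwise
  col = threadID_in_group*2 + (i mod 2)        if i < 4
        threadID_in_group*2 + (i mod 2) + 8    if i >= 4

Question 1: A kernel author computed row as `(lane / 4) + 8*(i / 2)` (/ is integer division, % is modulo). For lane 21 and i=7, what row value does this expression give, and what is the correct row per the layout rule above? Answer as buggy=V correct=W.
buggy=29 correct=13

`(lane / 4) + 8*(i / 2)`[21,7]→29
lane 21: G=5 (21/4), T=1 (21%4)
i=7: r=5+8=13, c=1*2+1+8=11
row: 29 vs 13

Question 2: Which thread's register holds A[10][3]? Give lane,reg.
9,3

r=10→G=2,rhi=1  c=3→chi=0,T=1,p=1
L=2*4+1=9  i=0*4+1*2+1=3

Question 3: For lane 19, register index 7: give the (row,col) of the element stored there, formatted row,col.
L=19->g=19>>2=4, t=19&3=3
[7]->row 4+8=12  col 3·2+1+8=15

12,15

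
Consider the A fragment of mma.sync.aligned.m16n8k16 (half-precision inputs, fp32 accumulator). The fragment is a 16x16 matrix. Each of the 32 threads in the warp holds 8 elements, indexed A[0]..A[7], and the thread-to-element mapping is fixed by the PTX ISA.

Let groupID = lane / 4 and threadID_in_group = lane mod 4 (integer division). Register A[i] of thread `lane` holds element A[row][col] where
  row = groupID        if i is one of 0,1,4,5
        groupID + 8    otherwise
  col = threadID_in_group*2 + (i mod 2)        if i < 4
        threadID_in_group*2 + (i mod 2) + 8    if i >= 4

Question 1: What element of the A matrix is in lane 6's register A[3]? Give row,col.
6: gid=1,tid=2
[3] (1+8,2*2+1+0) = (9,5)

9,5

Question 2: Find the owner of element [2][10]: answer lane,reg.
r=2→G=2,rhi=0  c=10→chi=1,T=1,p=0
L=2*4+1=9  i=1*4+0*2+0=4

9,4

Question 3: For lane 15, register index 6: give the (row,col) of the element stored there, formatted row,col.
lane 15: g=3 (15/4), t=3 (15%4)
i=6: r=3+8=11, c=3*2+0+8=14

11,14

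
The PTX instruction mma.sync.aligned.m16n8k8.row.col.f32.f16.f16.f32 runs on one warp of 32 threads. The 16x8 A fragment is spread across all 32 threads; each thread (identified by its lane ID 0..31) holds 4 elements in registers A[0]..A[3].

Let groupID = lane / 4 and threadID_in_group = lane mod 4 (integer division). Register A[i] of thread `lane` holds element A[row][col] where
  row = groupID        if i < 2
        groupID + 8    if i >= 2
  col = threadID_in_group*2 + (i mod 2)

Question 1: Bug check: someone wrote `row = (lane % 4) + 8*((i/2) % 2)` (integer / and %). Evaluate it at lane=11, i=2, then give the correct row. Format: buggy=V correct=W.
`(lane % 4) + 8*((i/2) % 2)`[11,2]⇒11
lane 11: gr=2 (11/4), th=3 (11%4)
i=2: r=2+8=10, c=3*2+0=6
row: 11 vs 10

buggy=11 correct=10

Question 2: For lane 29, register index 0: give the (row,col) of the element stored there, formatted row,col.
lane 29: G=7 (29/4), T=1 (29%4)
i=0: r=7+0=7, c=1*2+0=2

7,2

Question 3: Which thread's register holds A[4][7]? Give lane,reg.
r=4->g=4,rb=0  c=7->t=3,b0=1
L=4*4+3=19  i=0*2+1=1

19,1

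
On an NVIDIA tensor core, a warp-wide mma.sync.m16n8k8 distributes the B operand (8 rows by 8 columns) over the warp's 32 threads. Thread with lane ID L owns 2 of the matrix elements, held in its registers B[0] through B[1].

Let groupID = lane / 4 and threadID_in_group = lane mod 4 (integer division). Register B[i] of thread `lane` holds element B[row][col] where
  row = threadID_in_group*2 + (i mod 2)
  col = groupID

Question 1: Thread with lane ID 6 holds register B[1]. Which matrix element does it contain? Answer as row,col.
lane 6=>6/4=1, 6 mod 4=2
i=1  r:2·2+1=>5  c:1

5,1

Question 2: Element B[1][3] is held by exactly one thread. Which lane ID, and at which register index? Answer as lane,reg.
12,1

c=3->g=3  r=1->t=0,b0=1
L=3*4+0=12  i=1=1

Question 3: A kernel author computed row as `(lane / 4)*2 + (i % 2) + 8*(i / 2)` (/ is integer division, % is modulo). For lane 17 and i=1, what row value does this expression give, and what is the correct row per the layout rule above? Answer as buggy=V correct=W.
buggy=9 correct=3

`(lane / 4)*2 + (i % 2) + 8*(i / 2)`[17,1]⇒9
17: gr=4,th=1
[1] (1*2+1,4) = (3,4)
row: 9 vs 3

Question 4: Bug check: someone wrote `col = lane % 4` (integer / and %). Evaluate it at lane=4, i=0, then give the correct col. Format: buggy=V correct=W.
buggy=0 correct=1

`lane % 4`[4,0]→0
L=4→G=4>>2=1, T=4&3=0
[0]→row 0·2+0=0  col G=1
col: 0 vs 1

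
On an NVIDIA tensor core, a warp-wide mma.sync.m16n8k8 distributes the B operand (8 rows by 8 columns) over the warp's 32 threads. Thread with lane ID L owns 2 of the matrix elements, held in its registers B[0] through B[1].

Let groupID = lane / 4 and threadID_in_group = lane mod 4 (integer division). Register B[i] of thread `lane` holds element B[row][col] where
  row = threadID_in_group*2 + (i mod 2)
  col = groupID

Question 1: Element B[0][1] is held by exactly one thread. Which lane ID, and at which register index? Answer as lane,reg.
4,0

c=1→G=1  r=0→T=0,p=0
L=1*4+0=4  i=0=0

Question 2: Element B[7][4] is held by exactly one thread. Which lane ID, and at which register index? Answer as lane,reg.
c=4→G=4  r=7→T=3,p=1
L=4*4+3=19  i=1=1

19,1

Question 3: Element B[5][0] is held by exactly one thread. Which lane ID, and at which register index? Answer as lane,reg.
c=0→G=0  r=5→T=2,p=1
L=0*4+2=2  i=1=1

2,1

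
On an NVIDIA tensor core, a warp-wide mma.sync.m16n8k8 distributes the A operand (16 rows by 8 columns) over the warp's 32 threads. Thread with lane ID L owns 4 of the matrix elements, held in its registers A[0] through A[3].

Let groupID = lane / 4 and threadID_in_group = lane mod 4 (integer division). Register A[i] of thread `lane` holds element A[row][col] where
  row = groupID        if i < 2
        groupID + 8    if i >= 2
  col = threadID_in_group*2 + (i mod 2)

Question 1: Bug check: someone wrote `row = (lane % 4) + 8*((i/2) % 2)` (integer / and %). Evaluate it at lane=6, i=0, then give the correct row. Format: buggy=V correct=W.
`(lane % 4) + 8*((i/2) % 2)`[6,0]→2
lane 6: G=1 (6/4), T=2 (6%4)
i=0: r=1+0=1, c=2*2+0=4
row: 2 vs 1

buggy=2 correct=1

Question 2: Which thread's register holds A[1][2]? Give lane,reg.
5,0

r=1→G=1,rhi=0  c=2→T=1,p=0
L=1*4+1=5  i=0*2+0=0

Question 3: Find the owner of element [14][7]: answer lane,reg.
r=14⇒gr=6,Rb=1  c=7⇒th=3,odd=1
L=6*4+3=27  i=1*2+1=3

27,3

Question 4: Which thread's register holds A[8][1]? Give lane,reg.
0,3

r=8⇒gr=0,Rb=1  c=1⇒th=0,odd=1
L=0*4+0=0  i=1*2+1=3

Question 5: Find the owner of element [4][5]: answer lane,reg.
18,1

r:4=>grp=4,rB=0  c:5=>tig=2,lo=1
L=4*4+2=18  i=0*2+1=1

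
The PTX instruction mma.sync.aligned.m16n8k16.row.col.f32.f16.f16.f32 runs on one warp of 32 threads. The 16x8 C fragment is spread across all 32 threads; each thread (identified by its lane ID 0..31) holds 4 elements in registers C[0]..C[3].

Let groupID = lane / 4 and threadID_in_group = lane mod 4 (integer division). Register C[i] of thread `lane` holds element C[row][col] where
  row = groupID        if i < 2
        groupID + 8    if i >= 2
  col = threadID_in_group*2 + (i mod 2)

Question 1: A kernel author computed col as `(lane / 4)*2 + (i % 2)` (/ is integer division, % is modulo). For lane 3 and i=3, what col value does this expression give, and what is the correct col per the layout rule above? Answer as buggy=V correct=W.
buggy=1 correct=7

`(lane / 4)*2 + (i % 2)`[3,3]->1
lane 3: gid=0 (3/4), tid=3 (3%4)
i=3: r=0+8=8, c=3*2+1=7
col: 1 vs 7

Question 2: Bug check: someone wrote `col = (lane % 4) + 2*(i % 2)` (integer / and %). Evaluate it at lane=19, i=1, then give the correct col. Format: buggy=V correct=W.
buggy=5 correct=7

`(lane % 4) + 2*(i % 2)`[19,1]->5
lane 19->19/4=4, 19 mod 4=3
i=1  r:4+0->4  c:2·3+1->7
col: 5 vs 7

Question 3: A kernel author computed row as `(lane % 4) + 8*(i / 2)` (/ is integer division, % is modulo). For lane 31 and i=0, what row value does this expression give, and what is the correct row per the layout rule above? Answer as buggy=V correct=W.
`(lane % 4) + 8*(i / 2)`[31,0]⇒3
L=31⇒gr=31>>2=7, th=31&3=3
[0]⇒row 7+0=7  col 3·2+0=6
row: 3 vs 7

buggy=3 correct=7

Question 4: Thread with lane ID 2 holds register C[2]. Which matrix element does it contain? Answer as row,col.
8,4

lane 2: gid=0 (2/4), tid=2 (2%4)
i=2: r=0+8=8, c=2*2+0=4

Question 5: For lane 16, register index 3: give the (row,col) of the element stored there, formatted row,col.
lane 16=>16/4=4, 16 mod 4=0
i=3  r:4+8=>12  c:2·0+1=>1

12,1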